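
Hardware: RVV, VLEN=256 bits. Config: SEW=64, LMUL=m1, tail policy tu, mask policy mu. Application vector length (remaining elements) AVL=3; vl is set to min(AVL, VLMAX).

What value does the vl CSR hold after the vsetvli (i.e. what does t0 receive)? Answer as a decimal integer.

vl = 3

VLMAX = (256 × 1) / 64 = 4 lanes
vl ← min(3, 4) = 3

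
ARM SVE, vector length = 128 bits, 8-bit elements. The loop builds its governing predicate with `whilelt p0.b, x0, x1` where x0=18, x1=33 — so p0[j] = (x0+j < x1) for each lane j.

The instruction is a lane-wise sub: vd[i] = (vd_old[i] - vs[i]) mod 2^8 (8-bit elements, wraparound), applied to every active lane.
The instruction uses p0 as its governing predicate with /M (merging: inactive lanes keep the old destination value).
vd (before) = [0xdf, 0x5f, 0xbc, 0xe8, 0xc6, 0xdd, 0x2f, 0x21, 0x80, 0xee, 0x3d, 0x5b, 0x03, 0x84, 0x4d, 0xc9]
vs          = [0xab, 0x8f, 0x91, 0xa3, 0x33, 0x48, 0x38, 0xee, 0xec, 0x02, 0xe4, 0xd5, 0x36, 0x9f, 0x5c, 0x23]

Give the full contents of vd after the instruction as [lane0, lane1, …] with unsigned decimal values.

vd = [52, 208, 43, 69, 147, 149, 247, 51, 148, 236, 89, 134, 205, 229, 241, 201]

128-bit reg / 8-bit elem → 16 lanes
p0[j] = (18+j < 33); true for j=0..14 → 15 lanes set
  i=0: sub(0xdf,0xab) → 52
  i=1: sub(0x5f,0x8f) → 208
  i=2: sub(0xbc,0x91) → 43
  i=3: sub(0xe8,0xa3) → 69
  i=4: sub(0xc6,0x33) → 147
  i=5: sub(0xdd,0x48) → 149
  i=6: sub(0x2f,0x38) → 247
  i=7: sub(0x21,0xee) → 51
  i=8: sub(0x80,0xec) → 148
  i=9: sub(0xee,0x02) → 236
  i=10: sub(0x3d,0xe4) → 89
  i=11: sub(0x5b,0xd5) → 134
  i=12: sub(0x03,0x36) → 205
  i=13: sub(0x84,0x9f) → 229
  i=14: sub(0x4d,0x5c) → 241
  i=15: tail/keep → 201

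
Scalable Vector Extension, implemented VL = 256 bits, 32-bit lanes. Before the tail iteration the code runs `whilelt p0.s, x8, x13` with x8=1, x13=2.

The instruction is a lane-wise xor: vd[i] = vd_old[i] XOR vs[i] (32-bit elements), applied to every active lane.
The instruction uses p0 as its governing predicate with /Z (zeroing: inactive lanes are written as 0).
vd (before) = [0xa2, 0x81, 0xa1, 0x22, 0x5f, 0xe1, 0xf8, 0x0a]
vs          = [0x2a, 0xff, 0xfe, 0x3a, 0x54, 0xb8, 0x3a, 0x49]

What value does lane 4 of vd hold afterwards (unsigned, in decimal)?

vd[4] = 0

register lanes = 256/32 = 8
whilelt: lane j active iff 1+j < 2 → j < 1 → 1 active
[0] xor(0xa2,0x2a) = 0x88
[1] tail/zero = 0x00
[2] tail/zero = 0x00
[3] tail/zero = 0x00
[4] tail/zero = 0x00
[5] tail/zero = 0x00
[6] tail/zero = 0x00
[7] tail/zero = 0x00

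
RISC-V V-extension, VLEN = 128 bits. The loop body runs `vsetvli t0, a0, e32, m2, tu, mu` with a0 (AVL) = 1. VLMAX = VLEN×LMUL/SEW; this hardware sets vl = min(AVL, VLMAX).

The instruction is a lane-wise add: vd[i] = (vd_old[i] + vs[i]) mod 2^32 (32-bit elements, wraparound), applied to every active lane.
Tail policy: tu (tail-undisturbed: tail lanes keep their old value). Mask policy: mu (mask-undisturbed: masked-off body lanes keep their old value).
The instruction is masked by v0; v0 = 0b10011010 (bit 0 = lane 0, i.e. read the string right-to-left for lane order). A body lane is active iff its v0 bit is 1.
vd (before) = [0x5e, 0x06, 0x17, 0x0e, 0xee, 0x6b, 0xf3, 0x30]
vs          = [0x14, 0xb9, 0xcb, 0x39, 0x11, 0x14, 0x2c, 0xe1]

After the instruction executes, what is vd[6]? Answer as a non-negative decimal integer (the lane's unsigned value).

vd[6] = 243

VLMAX = VLEN×LMUL/SEW = 128×2/32 = 8
AVL=1 ≤ VLMAX=8, so vl = 1
[0] mask-off/keep = 0x5e
[1] tail/keep = 0x06
[2] tail/keep = 0x17
[3] tail/keep = 0x0e
[4] tail/keep = 0xee
[5] tail/keep = 0x6b
[6] tail/keep = 0xf3
[7] tail/keep = 0x30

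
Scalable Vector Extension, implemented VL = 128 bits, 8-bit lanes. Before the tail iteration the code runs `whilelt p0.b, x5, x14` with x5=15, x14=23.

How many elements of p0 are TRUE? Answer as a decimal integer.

vl = 8

register lanes = 128/8 = 16
whilelt: lane j active iff 15+j < 23 → j < 8 → 8 active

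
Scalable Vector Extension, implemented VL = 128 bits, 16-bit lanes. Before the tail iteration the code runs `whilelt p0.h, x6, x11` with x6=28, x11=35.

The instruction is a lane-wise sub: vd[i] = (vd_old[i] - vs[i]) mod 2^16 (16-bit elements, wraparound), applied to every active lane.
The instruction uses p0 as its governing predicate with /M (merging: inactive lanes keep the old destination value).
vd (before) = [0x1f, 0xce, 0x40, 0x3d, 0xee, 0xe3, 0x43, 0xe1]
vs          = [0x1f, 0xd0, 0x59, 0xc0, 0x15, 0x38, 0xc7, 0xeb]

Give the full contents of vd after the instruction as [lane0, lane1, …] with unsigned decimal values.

register lanes = 128/16 = 8
p0[j] = (28+j < 35); true for j=0..6 → 7 lanes set
[0] sub(0x1f,0x1f) = 0x00
[1] sub(0xce,0xd0) = 0xfffe
[2] sub(0x40,0x59) = 0xffe7
[3] sub(0x3d,0xc0) = 0xff7d
[4] sub(0xee,0x15) = 0xd9
[5] sub(0xe3,0x38) = 0xab
[6] sub(0x43,0xc7) = 0xff7c
[7] tail/keep = 0xe1

vd = [0, 65534, 65511, 65405, 217, 171, 65404, 225]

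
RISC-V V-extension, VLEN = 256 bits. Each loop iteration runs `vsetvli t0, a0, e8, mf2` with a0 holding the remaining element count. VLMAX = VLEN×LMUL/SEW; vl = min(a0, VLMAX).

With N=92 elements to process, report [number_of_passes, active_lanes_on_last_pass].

VLMAX = (256 × 1/2) / 8 = 16 lanes
92 elements at 16/iter → 6 passes, remainder 12 on the last

[iterations, last_vl] = [6, 12]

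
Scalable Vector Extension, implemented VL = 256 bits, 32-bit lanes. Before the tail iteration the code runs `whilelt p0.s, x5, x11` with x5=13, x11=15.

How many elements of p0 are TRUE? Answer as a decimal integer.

vl = 2

256-bit reg / 32-bit elem → 8 lanes
active while 13+j < 15, i.e. j ∈ [0,2) capped at 8 ⇒ 2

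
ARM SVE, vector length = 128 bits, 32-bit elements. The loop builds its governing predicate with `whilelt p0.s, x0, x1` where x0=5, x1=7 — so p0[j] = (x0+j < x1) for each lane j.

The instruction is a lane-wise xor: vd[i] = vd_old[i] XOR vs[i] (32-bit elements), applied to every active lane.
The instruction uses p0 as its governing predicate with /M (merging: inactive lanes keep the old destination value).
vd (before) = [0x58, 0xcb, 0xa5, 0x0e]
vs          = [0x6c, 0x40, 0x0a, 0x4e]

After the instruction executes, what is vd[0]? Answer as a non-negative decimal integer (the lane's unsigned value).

lane count: 128 div 32 = 4
p0[j] = (5+j < 7); true for j=0..1 → 2 lanes set
vd[0] xor(0x58,0x6c) -> 0x34
vd[1] xor(0xcb,0x40) -> 0x8b
vd[2] tail/keep -> 0xa5
vd[3] tail/keep -> 0x0e

vd[0] = 52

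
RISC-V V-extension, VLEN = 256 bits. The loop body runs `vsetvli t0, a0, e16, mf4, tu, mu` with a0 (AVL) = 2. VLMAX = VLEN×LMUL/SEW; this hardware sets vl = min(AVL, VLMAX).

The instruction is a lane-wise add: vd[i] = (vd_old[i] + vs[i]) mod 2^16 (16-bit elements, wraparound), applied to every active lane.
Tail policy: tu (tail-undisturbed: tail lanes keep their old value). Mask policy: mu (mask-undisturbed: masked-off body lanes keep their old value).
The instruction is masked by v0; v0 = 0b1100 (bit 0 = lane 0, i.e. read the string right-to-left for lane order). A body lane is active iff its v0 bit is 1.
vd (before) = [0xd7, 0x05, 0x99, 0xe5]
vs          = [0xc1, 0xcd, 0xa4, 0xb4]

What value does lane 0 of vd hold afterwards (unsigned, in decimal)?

lanes per group: 256·1/4/16 = 4
vl ← min(2, 4) = 2
  i=0: mask-off/keep → 215
  i=1: mask-off/keep → 5
  i=2: tail/keep → 153
  i=3: tail/keep → 229

vd[0] = 215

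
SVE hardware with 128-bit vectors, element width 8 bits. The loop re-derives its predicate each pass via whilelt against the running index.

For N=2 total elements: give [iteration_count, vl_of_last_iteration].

[iterations, last_vl] = [1, 2]

register lanes = 128/8 = 16
N=2: ⌈2/16⌉ = 1 iters; last vl = 2 − 0×16 = 2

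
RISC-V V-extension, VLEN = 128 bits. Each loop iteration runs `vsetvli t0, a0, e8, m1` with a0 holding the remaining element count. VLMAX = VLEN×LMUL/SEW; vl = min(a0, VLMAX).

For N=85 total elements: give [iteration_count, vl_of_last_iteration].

lanes per group: 128·1/8 = 16
iterations = ceil(85/16) = 6; final-pass vl = 5

[iterations, last_vl] = [6, 5]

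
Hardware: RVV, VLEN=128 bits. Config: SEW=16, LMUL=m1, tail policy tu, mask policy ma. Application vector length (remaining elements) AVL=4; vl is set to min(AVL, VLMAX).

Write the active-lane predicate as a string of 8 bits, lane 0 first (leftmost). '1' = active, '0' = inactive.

VLMAX = (128 × 1) / 16 = 8 lanes
vl = min(AVL, VLMAX) = min(4, 8) = 4
bits (lane 0 leftmost): 11110000

predicate = 11110000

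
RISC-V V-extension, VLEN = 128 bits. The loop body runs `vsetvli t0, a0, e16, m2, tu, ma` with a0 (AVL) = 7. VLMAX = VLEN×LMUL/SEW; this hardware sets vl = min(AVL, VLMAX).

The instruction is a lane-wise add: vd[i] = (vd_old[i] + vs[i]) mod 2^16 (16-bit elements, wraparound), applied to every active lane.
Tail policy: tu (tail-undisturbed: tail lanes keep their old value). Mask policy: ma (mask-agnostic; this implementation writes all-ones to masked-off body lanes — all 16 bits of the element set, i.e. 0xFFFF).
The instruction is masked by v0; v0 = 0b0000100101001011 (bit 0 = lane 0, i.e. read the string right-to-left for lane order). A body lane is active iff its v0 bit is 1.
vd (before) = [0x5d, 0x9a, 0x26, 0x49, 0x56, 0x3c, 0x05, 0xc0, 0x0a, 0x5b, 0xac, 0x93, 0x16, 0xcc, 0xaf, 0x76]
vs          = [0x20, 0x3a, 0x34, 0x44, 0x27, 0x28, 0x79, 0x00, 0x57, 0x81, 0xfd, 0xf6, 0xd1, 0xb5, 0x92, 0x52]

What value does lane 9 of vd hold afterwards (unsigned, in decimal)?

VLMAX = VLEN×LMUL/SEW = 128×2/16 = 16
vl = min(AVL, VLMAX) = min(7, 16) = 7
  i=0: add(0x5d,0x20) → 125
  i=1: add(0x9a,0x3a) → 212
  i=2: mask-off/ones → 65535
  i=3: add(0x49,0x44) → 141
  i=4: mask-off/ones → 65535
  i=5: mask-off/ones → 65535
  i=6: add(0x05,0x79) → 126
  i=7: tail/keep → 192
  i=8: tail/keep → 10
  i=9: tail/keep → 91
  i=10: tail/keep → 172
  i=11: tail/keep → 147
  i=12: tail/keep → 22
  i=13: tail/keep → 204
  i=14: tail/keep → 175
  i=15: tail/keep → 118

vd[9] = 91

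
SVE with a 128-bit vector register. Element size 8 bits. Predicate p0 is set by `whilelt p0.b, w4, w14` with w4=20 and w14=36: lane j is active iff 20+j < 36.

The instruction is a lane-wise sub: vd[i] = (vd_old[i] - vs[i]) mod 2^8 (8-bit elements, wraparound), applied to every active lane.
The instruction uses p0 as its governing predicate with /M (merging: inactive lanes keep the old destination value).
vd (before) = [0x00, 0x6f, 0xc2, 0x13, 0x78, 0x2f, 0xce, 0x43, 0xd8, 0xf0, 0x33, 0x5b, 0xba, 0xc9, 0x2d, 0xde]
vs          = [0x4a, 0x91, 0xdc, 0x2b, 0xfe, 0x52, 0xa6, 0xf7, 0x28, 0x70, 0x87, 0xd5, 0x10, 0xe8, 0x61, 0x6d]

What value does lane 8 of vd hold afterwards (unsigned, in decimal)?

register lanes = 128/8 = 16
active while 20+j < 36, i.e. j ∈ [0,16) capped at 16 ⇒ 16
[0] sub(0x00,0x4a) = 0xb6
[1] sub(0x6f,0x91) = 0xde
[2] sub(0xc2,0xdc) = 0xe6
[3] sub(0x13,0x2b) = 0xe8
[4] sub(0x78,0xfe) = 0x7a
[5] sub(0x2f,0x52) = 0xdd
[6] sub(0xce,0xa6) = 0x28
[7] sub(0x43,0xf7) = 0x4c
[8] sub(0xd8,0x28) = 0xb0
[9] sub(0xf0,0x70) = 0x80
[10] sub(0x33,0x87) = 0xac
[11] sub(0x5b,0xd5) = 0x86
[12] sub(0xba,0x10) = 0xaa
[13] sub(0xc9,0xe8) = 0xe1
[14] sub(0x2d,0x61) = 0xcc
[15] sub(0xde,0x6d) = 0x71

vd[8] = 176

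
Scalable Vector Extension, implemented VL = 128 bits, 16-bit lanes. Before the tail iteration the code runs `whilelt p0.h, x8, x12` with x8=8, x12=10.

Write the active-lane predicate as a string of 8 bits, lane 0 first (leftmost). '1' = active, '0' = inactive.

predicate = 11000000

lane count: 128 div 16 = 8
whilelt: lane j active iff 8+j < 10 → j < 2 → 2 active
bits (lane 0 leftmost): 11000000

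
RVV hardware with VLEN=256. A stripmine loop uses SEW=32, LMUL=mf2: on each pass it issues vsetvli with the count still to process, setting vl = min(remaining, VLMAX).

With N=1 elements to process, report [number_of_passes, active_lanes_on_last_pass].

lanes per group: 256·1/2/32 = 4
1 elements at 4/iter → 1 passes, remainder 1 on the last

[iterations, last_vl] = [1, 1]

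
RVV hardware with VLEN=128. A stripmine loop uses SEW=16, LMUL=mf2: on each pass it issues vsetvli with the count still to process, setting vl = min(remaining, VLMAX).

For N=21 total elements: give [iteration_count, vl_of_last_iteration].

lanes per group: 128·1/2/16 = 4
iterations = ceil(21/4) = 6; final-pass vl = 1

[iterations, last_vl] = [6, 1]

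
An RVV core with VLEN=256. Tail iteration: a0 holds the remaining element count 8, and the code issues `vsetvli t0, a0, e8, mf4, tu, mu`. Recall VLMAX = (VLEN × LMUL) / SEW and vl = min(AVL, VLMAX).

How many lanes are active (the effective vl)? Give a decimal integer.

VLMAX = (256 × 1/4) / 8 = 8 lanes
AVL=8 ≤ VLMAX=8, so vl = 8

vl = 8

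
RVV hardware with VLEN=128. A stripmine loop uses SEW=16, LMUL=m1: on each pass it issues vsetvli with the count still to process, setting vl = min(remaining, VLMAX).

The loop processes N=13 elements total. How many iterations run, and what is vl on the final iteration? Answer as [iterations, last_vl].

VLMAX = (128 × 1) / 16 = 8 lanes
13 elements at 8/iter → 2 passes, remainder 5 on the last

[iterations, last_vl] = [2, 5]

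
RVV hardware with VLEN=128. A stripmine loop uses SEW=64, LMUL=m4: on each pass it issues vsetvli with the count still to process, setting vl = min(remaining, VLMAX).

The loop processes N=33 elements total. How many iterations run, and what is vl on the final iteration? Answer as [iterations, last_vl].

[iterations, last_vl] = [5, 1]

VLMAX = VLEN×LMUL/SEW = 128×4/64 = 8
iterations = ceil(33/8) = 5; final-pass vl = 1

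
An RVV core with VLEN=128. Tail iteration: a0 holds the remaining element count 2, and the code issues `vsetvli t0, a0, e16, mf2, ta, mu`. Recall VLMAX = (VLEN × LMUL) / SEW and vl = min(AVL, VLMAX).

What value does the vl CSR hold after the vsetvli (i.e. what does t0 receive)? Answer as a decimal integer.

vl = 2

VLMAX = (128 × 1/2) / 16 = 4 lanes
AVL=2 ≤ VLMAX=4, so vl = 2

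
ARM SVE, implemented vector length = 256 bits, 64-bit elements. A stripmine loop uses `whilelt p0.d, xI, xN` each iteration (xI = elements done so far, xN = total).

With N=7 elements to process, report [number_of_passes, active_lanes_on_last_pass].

256-bit reg / 64-bit elem → 4 lanes
N=7: ⌈7/4⌉ = 2 iters; last vl = 7 − 1×4 = 3

[iterations, last_vl] = [2, 3]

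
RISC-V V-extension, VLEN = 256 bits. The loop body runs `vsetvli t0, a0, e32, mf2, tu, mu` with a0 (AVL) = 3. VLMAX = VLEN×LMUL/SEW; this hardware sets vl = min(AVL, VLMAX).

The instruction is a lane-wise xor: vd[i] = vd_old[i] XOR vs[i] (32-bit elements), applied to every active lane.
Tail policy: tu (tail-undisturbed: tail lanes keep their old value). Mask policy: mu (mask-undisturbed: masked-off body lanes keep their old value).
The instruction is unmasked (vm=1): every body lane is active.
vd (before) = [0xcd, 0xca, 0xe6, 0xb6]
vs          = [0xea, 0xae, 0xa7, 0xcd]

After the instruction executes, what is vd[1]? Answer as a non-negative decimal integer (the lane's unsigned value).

vd[1] = 100

VLMAX = (256 × 1/2) / 32 = 4 lanes
vl = min(AVL, VLMAX) = min(3, 4) = 3
vd[0] xor(0xcd,0xea) -> 0x27
vd[1] xor(0xca,0xae) -> 0x64
vd[2] xor(0xe6,0xa7) -> 0x41
vd[3] tail/keep -> 0xb6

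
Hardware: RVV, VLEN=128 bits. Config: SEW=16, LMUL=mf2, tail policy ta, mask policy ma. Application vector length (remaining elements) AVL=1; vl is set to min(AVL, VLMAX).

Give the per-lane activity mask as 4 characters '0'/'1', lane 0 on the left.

predicate = 1000

VLMAX = VLEN×LMUL/SEW = 128×1/2/16 = 4
vl ← min(1, 4) = 1
bits (lane 0 leftmost): 1000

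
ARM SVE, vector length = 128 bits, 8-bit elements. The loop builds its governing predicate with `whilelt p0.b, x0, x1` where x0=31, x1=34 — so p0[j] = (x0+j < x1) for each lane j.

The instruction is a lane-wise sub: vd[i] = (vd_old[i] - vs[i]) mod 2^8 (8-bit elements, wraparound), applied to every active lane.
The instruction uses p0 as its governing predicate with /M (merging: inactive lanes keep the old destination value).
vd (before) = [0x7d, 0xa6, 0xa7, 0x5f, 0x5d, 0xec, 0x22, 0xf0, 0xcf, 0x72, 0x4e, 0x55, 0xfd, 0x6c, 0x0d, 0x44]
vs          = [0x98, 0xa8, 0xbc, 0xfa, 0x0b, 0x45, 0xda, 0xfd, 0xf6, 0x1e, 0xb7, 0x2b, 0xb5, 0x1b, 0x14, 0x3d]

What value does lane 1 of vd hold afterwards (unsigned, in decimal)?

vd[1] = 254

128-bit reg / 8-bit elem → 16 lanes
active while 31+j < 34, i.e. j ∈ [0,3) capped at 16 ⇒ 3
  i=0: sub(0x7d,0x98) → 229
  i=1: sub(0xa6,0xa8) → 254
  i=2: sub(0xa7,0xbc) → 235
  i=3: tail/keep → 95
  i=4: tail/keep → 93
  i=5: tail/keep → 236
  i=6: tail/keep → 34
  i=7: tail/keep → 240
  i=8: tail/keep → 207
  i=9: tail/keep → 114
  i=10: tail/keep → 78
  i=11: tail/keep → 85
  i=12: tail/keep → 253
  i=13: tail/keep → 108
  i=14: tail/keep → 13
  i=15: tail/keep → 68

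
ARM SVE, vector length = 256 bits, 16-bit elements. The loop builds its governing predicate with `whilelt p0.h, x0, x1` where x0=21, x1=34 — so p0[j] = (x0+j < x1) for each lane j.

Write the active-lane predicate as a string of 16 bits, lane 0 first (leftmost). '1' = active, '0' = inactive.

predicate = 1111111111111000

register lanes = 256/16 = 16
active while 21+j < 34, i.e. j ∈ [0,13) capped at 16 ⇒ 13
bits (lane 0 leftmost): 1111111111111000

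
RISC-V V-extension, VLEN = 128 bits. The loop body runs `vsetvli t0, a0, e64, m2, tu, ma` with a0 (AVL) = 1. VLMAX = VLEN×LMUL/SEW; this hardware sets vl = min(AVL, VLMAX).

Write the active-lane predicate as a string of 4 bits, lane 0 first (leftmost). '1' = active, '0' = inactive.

lanes per group: 128·2/64 = 4
AVL=1 ≤ VLMAX=4, so vl = 1
bits (lane 0 leftmost): 1000

predicate = 1000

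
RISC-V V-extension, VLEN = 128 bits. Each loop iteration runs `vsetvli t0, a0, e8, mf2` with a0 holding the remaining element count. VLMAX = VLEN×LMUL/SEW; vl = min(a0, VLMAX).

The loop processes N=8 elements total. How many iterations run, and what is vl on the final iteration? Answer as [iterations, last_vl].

VLMAX = VLEN×LMUL/SEW = 128×1/2/8 = 8
8 elements at 8/iter → 1 passes, remainder 8 on the last

[iterations, last_vl] = [1, 8]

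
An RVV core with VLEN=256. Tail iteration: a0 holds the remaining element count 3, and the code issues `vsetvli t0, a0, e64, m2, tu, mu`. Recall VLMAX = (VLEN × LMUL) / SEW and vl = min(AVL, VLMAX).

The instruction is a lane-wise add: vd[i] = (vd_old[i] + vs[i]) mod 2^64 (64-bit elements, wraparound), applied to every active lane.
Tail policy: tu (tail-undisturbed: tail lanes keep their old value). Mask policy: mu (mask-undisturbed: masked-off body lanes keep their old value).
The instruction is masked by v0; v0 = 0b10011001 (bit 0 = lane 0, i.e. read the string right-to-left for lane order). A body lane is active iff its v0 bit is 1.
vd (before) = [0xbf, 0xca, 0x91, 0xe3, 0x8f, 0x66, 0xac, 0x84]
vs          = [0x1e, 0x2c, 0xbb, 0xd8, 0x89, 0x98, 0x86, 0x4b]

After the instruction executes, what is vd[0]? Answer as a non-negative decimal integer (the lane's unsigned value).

vd[0] = 221

VLMAX = VLEN×LMUL/SEW = 256×2/64 = 8
AVL=3 ≤ VLMAX=8, so vl = 3
vd[0] add(0xbf,0x1e) -> 0xdd
vd[1] mask-off/keep -> 0xca
vd[2] mask-off/keep -> 0x91
vd[3] tail/keep -> 0xe3
vd[4] tail/keep -> 0x8f
vd[5] tail/keep -> 0x66
vd[6] tail/keep -> 0xac
vd[7] tail/keep -> 0x84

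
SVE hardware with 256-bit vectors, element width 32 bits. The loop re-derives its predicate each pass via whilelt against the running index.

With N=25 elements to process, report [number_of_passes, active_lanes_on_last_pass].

register lanes = 256/32 = 8
25 elements at 8/iter → 4 passes, remainder 1 on the last

[iterations, last_vl] = [4, 1]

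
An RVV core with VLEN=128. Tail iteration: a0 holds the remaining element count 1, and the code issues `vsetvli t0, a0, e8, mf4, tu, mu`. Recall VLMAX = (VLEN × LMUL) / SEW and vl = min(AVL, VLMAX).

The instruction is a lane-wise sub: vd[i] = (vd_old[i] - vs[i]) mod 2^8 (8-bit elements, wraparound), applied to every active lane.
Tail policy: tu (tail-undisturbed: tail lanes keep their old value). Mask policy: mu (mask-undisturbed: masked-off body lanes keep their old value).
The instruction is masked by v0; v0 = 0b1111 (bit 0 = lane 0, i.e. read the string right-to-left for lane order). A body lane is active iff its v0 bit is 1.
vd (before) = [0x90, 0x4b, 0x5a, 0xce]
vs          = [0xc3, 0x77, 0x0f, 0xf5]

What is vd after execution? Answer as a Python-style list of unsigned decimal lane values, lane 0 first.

vd = [205, 75, 90, 206]

VLMAX = (128 × 1/4) / 8 = 4 lanes
vl ← min(1, 4) = 1
  i=0: sub(0x90,0xc3) → 205
  i=1: tail/keep → 75
  i=2: tail/keep → 90
  i=3: tail/keep → 206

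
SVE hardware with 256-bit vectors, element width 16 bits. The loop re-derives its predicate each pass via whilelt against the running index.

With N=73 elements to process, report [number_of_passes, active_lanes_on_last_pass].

[iterations, last_vl] = [5, 9]

register lanes = 256/16 = 16
73 elements at 16/iter → 5 passes, remainder 9 on the last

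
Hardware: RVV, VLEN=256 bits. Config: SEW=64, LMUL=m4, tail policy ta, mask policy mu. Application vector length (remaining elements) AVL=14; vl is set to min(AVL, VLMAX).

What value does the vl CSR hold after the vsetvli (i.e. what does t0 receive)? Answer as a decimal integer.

vl = 14

VLMAX = (256 × 4) / 64 = 16 lanes
vl ← min(14, 16) = 14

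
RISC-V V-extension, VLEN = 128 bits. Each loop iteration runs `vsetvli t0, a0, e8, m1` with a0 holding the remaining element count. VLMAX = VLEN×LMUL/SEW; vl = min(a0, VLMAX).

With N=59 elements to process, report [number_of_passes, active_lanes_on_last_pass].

lanes per group: 128·1/8 = 16
N=59: ⌈59/16⌉ = 4 iters; last vl = 59 − 3×16 = 11

[iterations, last_vl] = [4, 11]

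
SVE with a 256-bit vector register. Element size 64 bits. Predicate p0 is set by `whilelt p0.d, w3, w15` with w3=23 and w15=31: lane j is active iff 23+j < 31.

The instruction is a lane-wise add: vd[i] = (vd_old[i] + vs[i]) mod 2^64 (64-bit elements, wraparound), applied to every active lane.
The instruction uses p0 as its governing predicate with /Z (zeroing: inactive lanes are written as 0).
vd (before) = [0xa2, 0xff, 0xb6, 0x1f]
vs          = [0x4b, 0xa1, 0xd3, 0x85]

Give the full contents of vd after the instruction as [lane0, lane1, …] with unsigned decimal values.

register lanes = 256/64 = 4
p0[j] = (23+j < 31); true for j=0..3 → 4 lanes set
vd[0] add(0xa2,0x4b) -> 0xed
vd[1] add(0xff,0xa1) -> 0x1a0
vd[2] add(0xb6,0xd3) -> 0x189
vd[3] add(0x1f,0x85) -> 0xa4

vd = [237, 416, 393, 164]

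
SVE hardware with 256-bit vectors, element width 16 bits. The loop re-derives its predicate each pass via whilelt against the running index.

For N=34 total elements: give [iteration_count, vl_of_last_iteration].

[iterations, last_vl] = [3, 2]

256-bit reg / 16-bit elem → 16 lanes
iterations = ceil(34/16) = 3; final-pass vl = 2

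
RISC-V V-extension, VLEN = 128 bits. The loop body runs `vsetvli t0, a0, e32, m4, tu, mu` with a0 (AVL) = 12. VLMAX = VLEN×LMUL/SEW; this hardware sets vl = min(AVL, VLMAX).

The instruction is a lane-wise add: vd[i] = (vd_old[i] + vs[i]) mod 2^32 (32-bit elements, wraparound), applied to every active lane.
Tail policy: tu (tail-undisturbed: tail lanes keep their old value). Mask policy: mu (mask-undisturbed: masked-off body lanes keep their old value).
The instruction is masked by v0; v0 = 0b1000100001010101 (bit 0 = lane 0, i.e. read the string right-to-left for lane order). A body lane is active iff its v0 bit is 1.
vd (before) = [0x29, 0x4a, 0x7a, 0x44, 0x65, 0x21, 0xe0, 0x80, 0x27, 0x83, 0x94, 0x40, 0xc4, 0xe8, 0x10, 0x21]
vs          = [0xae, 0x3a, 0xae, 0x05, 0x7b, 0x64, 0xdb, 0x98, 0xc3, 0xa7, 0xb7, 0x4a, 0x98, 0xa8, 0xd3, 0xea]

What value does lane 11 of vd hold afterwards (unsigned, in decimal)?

VLMAX = (128 × 4) / 32 = 16 lanes
vl ← min(12, 16) = 12
lane  0: add(0x29,0xae) ⇒ 0xd7
lane  1: mask-off/keep ⇒ 0x4a
lane  2: add(0x7a,0xae) ⇒ 0x128
lane  3: mask-off/keep ⇒ 0x44
lane  4: add(0x65,0x7b) ⇒ 0xe0
lane  5: mask-off/keep ⇒ 0x21
lane  6: add(0xe0,0xdb) ⇒ 0x1bb
lane  7: mask-off/keep ⇒ 0x80
lane  8: mask-off/keep ⇒ 0x27
lane  9: mask-off/keep ⇒ 0x83
lane 10: mask-off/keep ⇒ 0x94
lane 11: add(0x40,0x4a) ⇒ 0x8a
lane 12: tail/keep ⇒ 0xc4
lane 13: tail/keep ⇒ 0xe8
lane 14: tail/keep ⇒ 0x10
lane 15: tail/keep ⇒ 0x21

vd[11] = 138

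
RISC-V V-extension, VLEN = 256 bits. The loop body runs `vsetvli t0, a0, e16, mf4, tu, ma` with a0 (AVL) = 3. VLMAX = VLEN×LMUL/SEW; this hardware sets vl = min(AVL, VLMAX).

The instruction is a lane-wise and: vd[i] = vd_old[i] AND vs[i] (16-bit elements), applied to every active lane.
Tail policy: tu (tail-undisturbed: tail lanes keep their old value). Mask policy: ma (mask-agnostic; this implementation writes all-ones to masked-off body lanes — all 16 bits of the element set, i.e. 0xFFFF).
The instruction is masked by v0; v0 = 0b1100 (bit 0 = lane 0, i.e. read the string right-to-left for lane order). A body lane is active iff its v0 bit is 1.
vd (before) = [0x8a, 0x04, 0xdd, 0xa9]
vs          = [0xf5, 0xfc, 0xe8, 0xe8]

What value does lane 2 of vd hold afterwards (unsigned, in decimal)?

VLMAX = (256 × 1/4) / 16 = 4 lanes
vl = min(AVL, VLMAX) = min(3, 4) = 3
[0] mask-off/ones = 0xffff
[1] mask-off/ones = 0xffff
[2] and(0xdd,0xe8) = 0xc8
[3] tail/keep = 0xa9

vd[2] = 200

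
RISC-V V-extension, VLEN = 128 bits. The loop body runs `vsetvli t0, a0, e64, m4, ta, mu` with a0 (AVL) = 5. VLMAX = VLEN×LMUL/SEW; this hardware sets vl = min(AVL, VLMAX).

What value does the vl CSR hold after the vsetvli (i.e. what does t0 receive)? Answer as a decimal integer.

VLMAX = VLEN×LMUL/SEW = 128×4/64 = 8
vl = min(AVL, VLMAX) = min(5, 8) = 5

vl = 5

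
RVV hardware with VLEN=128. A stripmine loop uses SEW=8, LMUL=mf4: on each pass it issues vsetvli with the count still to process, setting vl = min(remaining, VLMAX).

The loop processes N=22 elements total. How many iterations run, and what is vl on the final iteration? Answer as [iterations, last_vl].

[iterations, last_vl] = [6, 2]

VLMAX = (128 × 1/4) / 8 = 4 lanes
N=22: ⌈22/4⌉ = 6 iters; last vl = 22 − 5×4 = 2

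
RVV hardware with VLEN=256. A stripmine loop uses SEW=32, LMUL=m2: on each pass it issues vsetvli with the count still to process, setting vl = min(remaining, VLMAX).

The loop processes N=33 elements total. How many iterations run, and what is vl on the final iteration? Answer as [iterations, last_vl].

[iterations, last_vl] = [3, 1]

VLMAX = (256 × 2) / 32 = 16 lanes
N=33: ⌈33/16⌉ = 3 iters; last vl = 33 − 2×16 = 1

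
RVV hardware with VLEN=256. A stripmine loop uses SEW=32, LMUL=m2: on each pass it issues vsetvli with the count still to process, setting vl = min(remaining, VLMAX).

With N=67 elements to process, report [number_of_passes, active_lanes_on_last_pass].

VLMAX = VLEN×LMUL/SEW = 256×2/32 = 16
N=67: ⌈67/16⌉ = 5 iters; last vl = 67 − 4×16 = 3

[iterations, last_vl] = [5, 3]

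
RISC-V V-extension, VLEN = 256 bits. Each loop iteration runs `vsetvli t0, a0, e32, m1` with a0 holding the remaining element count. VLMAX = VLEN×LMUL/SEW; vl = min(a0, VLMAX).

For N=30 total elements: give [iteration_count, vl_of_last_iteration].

[iterations, last_vl] = [4, 6]

VLMAX = VLEN×LMUL/SEW = 256×1/32 = 8
iterations = ceil(30/8) = 4; final-pass vl = 6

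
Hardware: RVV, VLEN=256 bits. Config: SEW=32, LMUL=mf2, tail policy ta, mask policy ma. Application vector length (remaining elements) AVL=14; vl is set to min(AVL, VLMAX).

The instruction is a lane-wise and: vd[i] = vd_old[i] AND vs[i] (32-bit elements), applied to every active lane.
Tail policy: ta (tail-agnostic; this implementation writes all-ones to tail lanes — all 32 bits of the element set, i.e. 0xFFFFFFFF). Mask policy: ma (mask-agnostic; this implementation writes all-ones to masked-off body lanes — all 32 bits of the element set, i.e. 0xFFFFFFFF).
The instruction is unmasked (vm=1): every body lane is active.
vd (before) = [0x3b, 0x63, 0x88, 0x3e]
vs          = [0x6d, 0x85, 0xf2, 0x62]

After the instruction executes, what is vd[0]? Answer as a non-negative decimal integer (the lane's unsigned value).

vd[0] = 41

lanes per group: 256·1/2/32 = 4
vl ← min(14, 4) = 4
[0] and(0x3b,0x6d) = 0x29
[1] and(0x63,0x85) = 0x01
[2] and(0x88,0xf2) = 0x80
[3] and(0x3e,0x62) = 0x22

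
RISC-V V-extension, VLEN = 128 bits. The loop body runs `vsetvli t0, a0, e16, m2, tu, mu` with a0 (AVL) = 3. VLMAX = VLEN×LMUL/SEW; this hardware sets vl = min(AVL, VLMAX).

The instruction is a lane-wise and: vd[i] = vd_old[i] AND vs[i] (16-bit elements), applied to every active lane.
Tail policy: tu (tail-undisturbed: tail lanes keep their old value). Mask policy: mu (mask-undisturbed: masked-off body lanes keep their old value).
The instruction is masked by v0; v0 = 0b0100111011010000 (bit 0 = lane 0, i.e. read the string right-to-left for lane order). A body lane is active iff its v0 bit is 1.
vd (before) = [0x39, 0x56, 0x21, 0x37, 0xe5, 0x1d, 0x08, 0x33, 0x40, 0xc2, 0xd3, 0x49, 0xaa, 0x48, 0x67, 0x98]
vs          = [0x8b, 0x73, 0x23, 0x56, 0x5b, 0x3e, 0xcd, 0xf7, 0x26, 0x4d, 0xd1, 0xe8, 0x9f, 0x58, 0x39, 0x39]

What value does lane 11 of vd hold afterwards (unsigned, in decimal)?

VLMAX = VLEN×LMUL/SEW = 128×2/16 = 16
vl = min(AVL, VLMAX) = min(3, 16) = 3
  i=0: mask-off/keep → 57
  i=1: mask-off/keep → 86
  i=2: mask-off/keep → 33
  i=3: tail/keep → 55
  i=4: tail/keep → 229
  i=5: tail/keep → 29
  i=6: tail/keep → 8
  i=7: tail/keep → 51
  i=8: tail/keep → 64
  i=9: tail/keep → 194
  i=10: tail/keep → 211
  i=11: tail/keep → 73
  i=12: tail/keep → 170
  i=13: tail/keep → 72
  i=14: tail/keep → 103
  i=15: tail/keep → 152

vd[11] = 73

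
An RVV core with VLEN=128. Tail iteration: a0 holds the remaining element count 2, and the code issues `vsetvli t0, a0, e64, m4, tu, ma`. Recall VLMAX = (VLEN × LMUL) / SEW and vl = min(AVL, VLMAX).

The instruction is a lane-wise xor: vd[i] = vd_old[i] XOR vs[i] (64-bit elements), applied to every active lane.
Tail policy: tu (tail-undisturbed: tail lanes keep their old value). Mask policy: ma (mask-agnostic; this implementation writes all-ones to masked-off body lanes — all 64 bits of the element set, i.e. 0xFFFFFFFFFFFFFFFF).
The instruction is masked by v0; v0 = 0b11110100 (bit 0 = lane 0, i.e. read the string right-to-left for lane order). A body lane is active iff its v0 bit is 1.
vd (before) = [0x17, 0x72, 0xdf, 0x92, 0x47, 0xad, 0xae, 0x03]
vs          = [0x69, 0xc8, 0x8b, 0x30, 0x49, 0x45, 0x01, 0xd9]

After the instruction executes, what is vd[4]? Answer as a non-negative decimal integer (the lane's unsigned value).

VLMAX = (128 × 4) / 64 = 8 lanes
vl ← min(2, 8) = 2
lane  0: mask-off/ones ⇒ 0xffffffffffffffff
lane  1: mask-off/ones ⇒ 0xffffffffffffffff
lane  2: tail/keep ⇒ 0xdf
lane  3: tail/keep ⇒ 0x92
lane  4: tail/keep ⇒ 0x47
lane  5: tail/keep ⇒ 0xad
lane  6: tail/keep ⇒ 0xae
lane  7: tail/keep ⇒ 0x03

vd[4] = 71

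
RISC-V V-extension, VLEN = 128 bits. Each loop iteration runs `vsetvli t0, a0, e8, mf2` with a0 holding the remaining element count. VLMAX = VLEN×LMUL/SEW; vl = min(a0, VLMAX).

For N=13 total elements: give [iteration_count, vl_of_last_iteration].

lanes per group: 128·1/2/8 = 8
13 elements at 8/iter → 2 passes, remainder 5 on the last

[iterations, last_vl] = [2, 5]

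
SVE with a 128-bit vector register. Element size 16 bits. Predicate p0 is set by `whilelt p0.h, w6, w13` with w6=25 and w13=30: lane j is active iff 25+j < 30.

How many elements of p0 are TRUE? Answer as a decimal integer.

lane count: 128 div 16 = 8
p0[j] = (25+j < 30); true for j=0..4 → 5 lanes set

vl = 5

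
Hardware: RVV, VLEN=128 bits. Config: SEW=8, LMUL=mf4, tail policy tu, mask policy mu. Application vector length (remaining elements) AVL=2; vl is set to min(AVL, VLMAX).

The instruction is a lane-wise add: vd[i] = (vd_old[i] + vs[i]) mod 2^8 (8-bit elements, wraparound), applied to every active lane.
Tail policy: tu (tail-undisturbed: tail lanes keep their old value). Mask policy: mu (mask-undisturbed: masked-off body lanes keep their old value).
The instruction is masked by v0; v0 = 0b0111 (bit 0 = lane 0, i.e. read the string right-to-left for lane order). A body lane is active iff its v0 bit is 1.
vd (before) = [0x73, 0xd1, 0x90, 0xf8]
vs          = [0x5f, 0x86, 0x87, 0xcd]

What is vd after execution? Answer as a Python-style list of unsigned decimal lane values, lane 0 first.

vd = [210, 87, 144, 248]

lanes per group: 128·1/4/8 = 4
AVL=2 ≤ VLMAX=4, so vl = 2
[0] add(0x73,0x5f) = 0xd2
[1] add(0xd1,0x86) = 0x57
[2] tail/keep = 0x90
[3] tail/keep = 0xf8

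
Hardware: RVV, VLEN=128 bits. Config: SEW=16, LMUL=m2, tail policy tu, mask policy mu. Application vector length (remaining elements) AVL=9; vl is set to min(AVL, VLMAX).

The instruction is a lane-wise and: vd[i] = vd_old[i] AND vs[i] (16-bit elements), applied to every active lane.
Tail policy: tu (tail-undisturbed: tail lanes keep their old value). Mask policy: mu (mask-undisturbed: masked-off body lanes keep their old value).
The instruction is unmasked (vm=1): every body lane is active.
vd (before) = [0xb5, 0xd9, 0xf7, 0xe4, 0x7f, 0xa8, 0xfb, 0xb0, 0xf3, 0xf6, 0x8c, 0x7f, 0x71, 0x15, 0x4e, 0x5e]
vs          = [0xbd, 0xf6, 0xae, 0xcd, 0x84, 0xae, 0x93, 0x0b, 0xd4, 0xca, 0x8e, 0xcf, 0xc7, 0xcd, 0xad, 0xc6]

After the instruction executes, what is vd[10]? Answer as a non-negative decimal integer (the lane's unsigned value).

VLMAX = (128 × 2) / 16 = 16 lanes
AVL=9 ≤ VLMAX=16, so vl = 9
lane  0: and(0xb5,0xbd) ⇒ 0xb5
lane  1: and(0xd9,0xf6) ⇒ 0xd0
lane  2: and(0xf7,0xae) ⇒ 0xa6
lane  3: and(0xe4,0xcd) ⇒ 0xc4
lane  4: and(0x7f,0x84) ⇒ 0x04
lane  5: and(0xa8,0xae) ⇒ 0xa8
lane  6: and(0xfb,0x93) ⇒ 0x93
lane  7: and(0xb0,0x0b) ⇒ 0x00
lane  8: and(0xf3,0xd4) ⇒ 0xd0
lane  9: tail/keep ⇒ 0xf6
lane 10: tail/keep ⇒ 0x8c
lane 11: tail/keep ⇒ 0x7f
lane 12: tail/keep ⇒ 0x71
lane 13: tail/keep ⇒ 0x15
lane 14: tail/keep ⇒ 0x4e
lane 15: tail/keep ⇒ 0x5e

vd[10] = 140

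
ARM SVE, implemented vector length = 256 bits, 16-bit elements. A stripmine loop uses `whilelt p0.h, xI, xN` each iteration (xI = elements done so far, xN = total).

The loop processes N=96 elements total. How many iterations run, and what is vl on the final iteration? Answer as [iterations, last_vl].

[iterations, last_vl] = [6, 16]

256-bit reg / 16-bit elem → 16 lanes
iterations = ceil(96/16) = 6; final-pass vl = 16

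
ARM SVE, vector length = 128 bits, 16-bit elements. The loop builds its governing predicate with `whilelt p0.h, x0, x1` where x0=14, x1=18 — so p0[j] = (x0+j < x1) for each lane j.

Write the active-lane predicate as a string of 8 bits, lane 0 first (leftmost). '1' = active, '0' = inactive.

predicate = 11110000

lane count: 128 div 16 = 8
p0[j] = (14+j < 18); true for j=0..3 → 4 lanes set
bits (lane 0 leftmost): 11110000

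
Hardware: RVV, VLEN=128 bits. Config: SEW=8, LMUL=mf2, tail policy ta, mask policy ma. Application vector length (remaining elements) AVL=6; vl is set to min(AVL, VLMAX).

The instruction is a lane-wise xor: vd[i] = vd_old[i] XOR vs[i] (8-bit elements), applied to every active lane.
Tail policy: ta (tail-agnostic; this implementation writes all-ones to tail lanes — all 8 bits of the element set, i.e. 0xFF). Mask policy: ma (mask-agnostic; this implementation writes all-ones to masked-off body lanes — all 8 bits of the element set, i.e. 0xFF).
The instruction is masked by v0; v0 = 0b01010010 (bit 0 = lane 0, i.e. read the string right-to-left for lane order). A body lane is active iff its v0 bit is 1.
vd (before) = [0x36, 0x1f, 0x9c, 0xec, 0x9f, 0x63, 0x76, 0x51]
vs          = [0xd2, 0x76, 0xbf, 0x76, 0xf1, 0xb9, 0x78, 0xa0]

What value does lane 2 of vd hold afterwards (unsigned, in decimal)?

vd[2] = 255

lanes per group: 128·1/2/8 = 8
vl = min(AVL, VLMAX) = min(6, 8) = 6
[0] mask-off/ones = 0xff
[1] xor(0x1f,0x76) = 0x69
[2] mask-off/ones = 0xff
[3] mask-off/ones = 0xff
[4] xor(0x9f,0xf1) = 0x6e
[5] mask-off/ones = 0xff
[6] tail/ones = 0xff
[7] tail/ones = 0xff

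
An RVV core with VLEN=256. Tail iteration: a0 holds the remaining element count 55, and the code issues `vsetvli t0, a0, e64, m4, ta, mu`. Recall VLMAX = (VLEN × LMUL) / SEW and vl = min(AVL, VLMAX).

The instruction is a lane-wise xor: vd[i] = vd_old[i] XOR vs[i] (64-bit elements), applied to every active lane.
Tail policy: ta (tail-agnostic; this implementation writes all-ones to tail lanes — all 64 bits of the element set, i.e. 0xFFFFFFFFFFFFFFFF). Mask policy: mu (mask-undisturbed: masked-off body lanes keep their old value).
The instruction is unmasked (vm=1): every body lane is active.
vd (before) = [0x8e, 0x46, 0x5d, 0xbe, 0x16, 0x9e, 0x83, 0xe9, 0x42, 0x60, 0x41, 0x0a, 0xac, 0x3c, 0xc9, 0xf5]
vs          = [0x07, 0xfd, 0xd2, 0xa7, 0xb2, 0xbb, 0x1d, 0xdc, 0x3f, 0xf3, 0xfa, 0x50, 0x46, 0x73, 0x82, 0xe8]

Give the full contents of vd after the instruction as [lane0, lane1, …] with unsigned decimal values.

vd = [137, 187, 143, 25, 164, 37, 158, 53, 125, 147, 187, 90, 234, 79, 75, 29]

lanes per group: 256·4/64 = 16
vl = min(AVL, VLMAX) = min(55, 16) = 16
lane  0: xor(0x8e,0x07) ⇒ 0x89
lane  1: xor(0x46,0xfd) ⇒ 0xbb
lane  2: xor(0x5d,0xd2) ⇒ 0x8f
lane  3: xor(0xbe,0xa7) ⇒ 0x19
lane  4: xor(0x16,0xb2) ⇒ 0xa4
lane  5: xor(0x9e,0xbb) ⇒ 0x25
lane  6: xor(0x83,0x1d) ⇒ 0x9e
lane  7: xor(0xe9,0xdc) ⇒ 0x35
lane  8: xor(0x42,0x3f) ⇒ 0x7d
lane  9: xor(0x60,0xf3) ⇒ 0x93
lane 10: xor(0x41,0xfa) ⇒ 0xbb
lane 11: xor(0x0a,0x50) ⇒ 0x5a
lane 12: xor(0xac,0x46) ⇒ 0xea
lane 13: xor(0x3c,0x73) ⇒ 0x4f
lane 14: xor(0xc9,0x82) ⇒ 0x4b
lane 15: xor(0xf5,0xe8) ⇒ 0x1d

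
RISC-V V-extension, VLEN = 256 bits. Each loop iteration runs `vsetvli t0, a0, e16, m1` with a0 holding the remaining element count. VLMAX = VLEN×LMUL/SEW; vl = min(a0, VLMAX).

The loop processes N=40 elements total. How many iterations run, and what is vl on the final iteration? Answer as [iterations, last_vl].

[iterations, last_vl] = [3, 8]

lanes per group: 256·1/16 = 16
iterations = ceil(40/16) = 3; final-pass vl = 8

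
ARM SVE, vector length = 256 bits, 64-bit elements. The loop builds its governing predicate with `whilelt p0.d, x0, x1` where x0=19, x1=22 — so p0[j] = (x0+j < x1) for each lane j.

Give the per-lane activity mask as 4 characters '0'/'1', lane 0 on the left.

lane count: 256 div 64 = 4
p0[j] = (19+j < 22); true for j=0..2 → 3 lanes set
bits (lane 0 leftmost): 1110

predicate = 1110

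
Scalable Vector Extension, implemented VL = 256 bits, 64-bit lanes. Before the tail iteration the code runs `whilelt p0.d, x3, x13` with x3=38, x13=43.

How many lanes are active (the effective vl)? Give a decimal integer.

lane count: 256 div 64 = 4
whilelt: lane j active iff 38+j < 43 → j < 5 → 4 active

vl = 4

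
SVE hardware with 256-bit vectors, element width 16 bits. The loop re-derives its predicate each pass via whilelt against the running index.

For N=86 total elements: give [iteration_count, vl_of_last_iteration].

256-bit reg / 16-bit elem → 16 lanes
86 elements at 16/iter → 6 passes, remainder 6 on the last

[iterations, last_vl] = [6, 6]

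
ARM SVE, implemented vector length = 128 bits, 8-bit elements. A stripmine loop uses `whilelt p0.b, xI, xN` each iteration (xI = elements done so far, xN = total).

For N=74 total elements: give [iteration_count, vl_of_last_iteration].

128-bit reg / 8-bit elem → 16 lanes
74 elements at 16/iter → 5 passes, remainder 10 on the last

[iterations, last_vl] = [5, 10]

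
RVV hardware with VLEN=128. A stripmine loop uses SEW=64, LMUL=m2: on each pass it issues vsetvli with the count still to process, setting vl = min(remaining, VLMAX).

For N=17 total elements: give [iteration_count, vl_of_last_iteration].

VLMAX = VLEN×LMUL/SEW = 128×2/64 = 4
17 elements at 4/iter → 5 passes, remainder 1 on the last

[iterations, last_vl] = [5, 1]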